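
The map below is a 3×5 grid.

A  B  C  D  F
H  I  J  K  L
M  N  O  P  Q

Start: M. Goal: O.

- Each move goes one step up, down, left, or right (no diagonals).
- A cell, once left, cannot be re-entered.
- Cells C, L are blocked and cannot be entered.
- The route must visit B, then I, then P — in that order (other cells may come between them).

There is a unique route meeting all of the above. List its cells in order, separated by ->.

M -> H -> A -> B -> I -> J -> K -> P -> O

The waypoints must appear in the order B, I, P, with no cell reused.
Route from M: 2× up (reaching A), right to B, down to I, 2× right (reaching K), down to P, left to O — 8 moves in all.
Check: order respected (B at step 3, I at step 4, P at step 7).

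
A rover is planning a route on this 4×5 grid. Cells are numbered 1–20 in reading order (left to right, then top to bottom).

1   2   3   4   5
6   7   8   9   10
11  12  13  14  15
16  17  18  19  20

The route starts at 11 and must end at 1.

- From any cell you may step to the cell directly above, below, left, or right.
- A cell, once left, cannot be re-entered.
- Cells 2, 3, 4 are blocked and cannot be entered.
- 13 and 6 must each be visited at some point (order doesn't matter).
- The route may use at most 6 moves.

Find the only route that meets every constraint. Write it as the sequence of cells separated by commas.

The budget equals the shortest possible length, so every move has to be on a shortest route through the required cells.
Route from 11: right 2 to 13, up 1 to 8, left 2 to 6, up 1 to 1 — 6 moves in all.
Check: all required cells visited; 6 ≤ 6 moves.

11, 12, 13, 8, 7, 6, 1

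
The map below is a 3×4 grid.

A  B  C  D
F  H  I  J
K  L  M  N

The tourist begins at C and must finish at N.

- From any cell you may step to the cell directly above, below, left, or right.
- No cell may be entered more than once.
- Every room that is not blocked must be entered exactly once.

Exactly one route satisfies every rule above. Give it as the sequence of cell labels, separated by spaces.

C D J I H B A F K L M N

Need to visit all 12 open cells exactly once, starting at C and ending at N.
Route from C: right to D, down to J, 2× left (reaching H), up to B, left to A, 2× down (reaching K), 3× right (reaching N) — 11 moves in all.
Check: all 12 open cells covered.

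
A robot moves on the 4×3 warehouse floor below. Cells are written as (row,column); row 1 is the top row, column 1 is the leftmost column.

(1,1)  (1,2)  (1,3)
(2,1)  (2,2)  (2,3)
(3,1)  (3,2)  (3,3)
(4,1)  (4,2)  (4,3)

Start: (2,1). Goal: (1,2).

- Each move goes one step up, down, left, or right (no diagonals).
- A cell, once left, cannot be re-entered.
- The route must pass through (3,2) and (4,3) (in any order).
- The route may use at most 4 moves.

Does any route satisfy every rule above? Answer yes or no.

Even ignoring the no-revisit rule, getting from (2,1) to (1,2), taking the cheapest ordering (2,1) → (3,2) → (4,3) → (1,2) needs at least 2 + 2 + 4 = 8 moves (Manhattan distance per leg), which exceeds the 4-move limit.

no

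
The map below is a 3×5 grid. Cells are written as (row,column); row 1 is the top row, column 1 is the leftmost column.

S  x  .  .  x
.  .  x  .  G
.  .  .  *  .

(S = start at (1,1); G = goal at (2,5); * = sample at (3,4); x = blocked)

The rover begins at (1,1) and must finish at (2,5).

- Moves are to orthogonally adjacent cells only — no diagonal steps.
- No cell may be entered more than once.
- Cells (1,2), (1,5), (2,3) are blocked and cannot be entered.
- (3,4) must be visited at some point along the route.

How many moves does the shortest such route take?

Any route passes through (3,4) somewhere between (1,1) and (2,5). Summing Manhattan distances along the two legs ((1,1) → (3,4) → (2,5)) gives a lower bound of 5 + 2 = 7 moves.
A route of 7 moves achieves this: (1,1) → (2,1) → (3,1) → (3,2) → (3,3) → (3,4) → (2,4) → (2,5).
Since 7 matches the lower bound, it is optimal.

7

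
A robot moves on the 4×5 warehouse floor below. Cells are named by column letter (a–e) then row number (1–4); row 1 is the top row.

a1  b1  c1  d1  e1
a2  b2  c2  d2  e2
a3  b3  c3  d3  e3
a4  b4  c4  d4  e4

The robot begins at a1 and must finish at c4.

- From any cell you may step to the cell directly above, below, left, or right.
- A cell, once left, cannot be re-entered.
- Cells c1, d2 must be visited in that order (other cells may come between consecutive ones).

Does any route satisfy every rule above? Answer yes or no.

One route that works: a1 → b1 → c1 → c2 → d2 → d3 → d4 → c4.

yes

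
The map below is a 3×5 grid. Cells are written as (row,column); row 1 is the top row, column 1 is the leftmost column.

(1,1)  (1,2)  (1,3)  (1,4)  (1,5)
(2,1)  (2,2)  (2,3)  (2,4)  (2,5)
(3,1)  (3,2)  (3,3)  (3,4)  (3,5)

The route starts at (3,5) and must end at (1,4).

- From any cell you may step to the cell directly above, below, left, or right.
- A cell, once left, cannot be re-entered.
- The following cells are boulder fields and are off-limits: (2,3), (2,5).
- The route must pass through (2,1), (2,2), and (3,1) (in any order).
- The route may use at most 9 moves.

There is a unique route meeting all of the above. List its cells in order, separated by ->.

(3,5) -> (3,4) -> (3,3) -> (3,2) -> (3,1) -> (2,1) -> (2,2) -> (1,2) -> (1,3) -> (1,4)

The 9-move cap with required stops at (2,1), (2,2), (3,1) leaves no slack for detours.
Route from (3,5): 4× left (reaching (3,1)), up to (2,1), right to (2,2), up to (1,2), 2× right (reaching (1,4)) — 9 moves in all.
Check: all required cells visited; 9 ≤ 9 moves.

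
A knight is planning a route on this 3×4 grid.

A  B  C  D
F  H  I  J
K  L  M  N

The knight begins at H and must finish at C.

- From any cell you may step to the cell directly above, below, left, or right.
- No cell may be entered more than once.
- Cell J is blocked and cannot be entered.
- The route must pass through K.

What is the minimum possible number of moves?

Any route passes through K somewhere between H and C. Summing Manhattan distances along the two legs (H → K → C) gives a lower bound of 2 + 4 = 6 moves.
A route of 6 moves achieves this: H → L → K → F → A → B → C.
Since 6 matches the lower bound, it is optimal.

6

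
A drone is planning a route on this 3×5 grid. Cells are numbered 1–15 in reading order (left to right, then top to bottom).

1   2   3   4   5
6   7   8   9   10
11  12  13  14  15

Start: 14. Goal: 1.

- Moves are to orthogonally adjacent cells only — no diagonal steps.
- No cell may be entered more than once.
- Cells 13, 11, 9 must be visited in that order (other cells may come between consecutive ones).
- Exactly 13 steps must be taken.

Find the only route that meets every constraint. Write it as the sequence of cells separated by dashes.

14 - 13 - 12 - 11 - 6 - 7 - 8 - 9 - 10 - 5 - 4 - 3 - 2 - 1

The waypoints must appear in the order 13, 11, 9, with no cell reused.
Route from 14: left 3 to 11, up 1 to 6, right 4 to 10, up 1 to 5, left 4 to 1 — 13 moves in all.
Check: order respected (13 at step 1, 11 at step 3, 9 at step 7); 13 moves as required.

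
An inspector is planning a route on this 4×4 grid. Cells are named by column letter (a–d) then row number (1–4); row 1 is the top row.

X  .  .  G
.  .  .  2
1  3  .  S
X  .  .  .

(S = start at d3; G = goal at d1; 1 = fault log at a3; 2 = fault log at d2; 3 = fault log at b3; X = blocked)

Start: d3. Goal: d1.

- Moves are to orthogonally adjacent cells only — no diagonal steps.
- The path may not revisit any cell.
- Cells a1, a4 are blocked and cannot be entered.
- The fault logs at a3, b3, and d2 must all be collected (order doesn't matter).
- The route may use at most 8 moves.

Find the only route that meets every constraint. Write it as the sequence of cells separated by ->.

The budget equals the shortest possible length, so every move has to be on a shortest route through the required cells.
Route from d3: left 3 to a3, up 1 to a2, right 3 to d2, up 1 to d1 — 8 moves in all.
Check: all required cells visited; 8 ≤ 8 moves.

d3 -> c3 -> b3 -> a3 -> a2 -> b2 -> c2 -> d2 -> d1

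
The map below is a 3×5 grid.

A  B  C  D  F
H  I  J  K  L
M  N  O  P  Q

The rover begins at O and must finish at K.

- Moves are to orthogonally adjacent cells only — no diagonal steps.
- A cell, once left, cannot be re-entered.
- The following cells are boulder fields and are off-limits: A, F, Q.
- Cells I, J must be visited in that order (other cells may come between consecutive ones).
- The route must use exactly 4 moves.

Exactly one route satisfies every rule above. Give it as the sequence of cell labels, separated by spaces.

The waypoints must appear in the order I, J, with no cell reused.
Route from O: left to N, up to I, 2× right (reaching K) — 4 moves in all.
Check: order respected (I at step 2, J at step 3); 4 moves as required.

O N I J K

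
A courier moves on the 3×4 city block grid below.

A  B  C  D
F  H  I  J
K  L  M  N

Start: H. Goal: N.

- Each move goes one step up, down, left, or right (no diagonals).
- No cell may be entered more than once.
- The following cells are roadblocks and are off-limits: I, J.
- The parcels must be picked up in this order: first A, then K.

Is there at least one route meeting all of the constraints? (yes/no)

One route that works: H → B → A → F → K → L → M → N.

yes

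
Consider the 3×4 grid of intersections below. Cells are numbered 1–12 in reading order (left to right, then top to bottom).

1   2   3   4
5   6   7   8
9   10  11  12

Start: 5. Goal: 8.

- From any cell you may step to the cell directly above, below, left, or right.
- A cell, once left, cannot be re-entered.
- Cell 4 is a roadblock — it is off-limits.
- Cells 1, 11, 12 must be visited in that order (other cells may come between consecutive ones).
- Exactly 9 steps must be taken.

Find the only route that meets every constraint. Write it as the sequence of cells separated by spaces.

The waypoints must appear in the order 1, 11, 12, with no cell reused.
Route from 5: up to 1, 2× right (reaching 3), down to 7, left to 6, down to 10, 2× right (reaching 12), up to 8 — 9 moves in all.
Check: order respected (1 at step 1, 11 at step 7, 12 at step 8); 9 moves as required.

5 1 2 3 7 6 10 11 12 8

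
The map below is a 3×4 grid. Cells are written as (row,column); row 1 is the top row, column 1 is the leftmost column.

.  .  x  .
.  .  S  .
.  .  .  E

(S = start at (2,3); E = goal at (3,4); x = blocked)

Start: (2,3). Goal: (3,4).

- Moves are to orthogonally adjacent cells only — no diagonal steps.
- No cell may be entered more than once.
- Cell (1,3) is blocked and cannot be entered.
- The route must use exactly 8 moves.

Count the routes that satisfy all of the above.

1

Need simple routes of exactly 8 moves from (2,3) to (3,4) (Manhattan distance 2, so 3 moves are spent on a detour and 3 undoing it).
Enumerating: (2,3) (2,2) (1,2) (1,1) (2,1) (3,1) (3,2) (3,3) (3,4).
That gives 1 route.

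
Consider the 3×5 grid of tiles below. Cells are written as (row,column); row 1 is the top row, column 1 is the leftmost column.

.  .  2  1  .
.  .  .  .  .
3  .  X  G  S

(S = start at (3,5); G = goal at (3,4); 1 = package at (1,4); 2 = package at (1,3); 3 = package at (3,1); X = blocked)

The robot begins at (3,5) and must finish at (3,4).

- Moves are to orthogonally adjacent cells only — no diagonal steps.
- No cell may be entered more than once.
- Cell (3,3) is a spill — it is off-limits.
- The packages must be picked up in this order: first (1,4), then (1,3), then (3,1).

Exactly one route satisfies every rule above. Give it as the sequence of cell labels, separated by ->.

(3,5) -> (2,5) -> (1,5) -> (1,4) -> (1,3) -> (1,2) -> (1,1) -> (2,1) -> (3,1) -> (3,2) -> (2,2) -> (2,3) -> (2,4) -> (3,4)

The waypoints must appear in the order (1,4), (1,3), (3,1), with no cell reused.
Route from (3,5): up 2 to (1,5), left 4 to (1,1), down 2 to (3,1), right 1 to (3,2), up 1 to (2,2), right 2 to (2,4), down 1 to (3,4) — 13 moves in all.
Check: order respected (1 at step 3, 2 at step 4, 3 at step 8).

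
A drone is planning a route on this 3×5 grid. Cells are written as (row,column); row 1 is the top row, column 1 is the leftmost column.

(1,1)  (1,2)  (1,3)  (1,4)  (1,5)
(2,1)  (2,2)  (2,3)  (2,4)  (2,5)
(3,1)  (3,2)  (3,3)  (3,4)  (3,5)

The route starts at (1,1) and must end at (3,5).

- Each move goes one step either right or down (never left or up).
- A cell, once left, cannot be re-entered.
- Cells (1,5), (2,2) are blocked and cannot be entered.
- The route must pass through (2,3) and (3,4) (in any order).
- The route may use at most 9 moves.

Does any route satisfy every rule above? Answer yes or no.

One route that works: (1,1) → (1,2) → (1,3) → (2,3) → (3,3) → (3,4) → (3,5).

yes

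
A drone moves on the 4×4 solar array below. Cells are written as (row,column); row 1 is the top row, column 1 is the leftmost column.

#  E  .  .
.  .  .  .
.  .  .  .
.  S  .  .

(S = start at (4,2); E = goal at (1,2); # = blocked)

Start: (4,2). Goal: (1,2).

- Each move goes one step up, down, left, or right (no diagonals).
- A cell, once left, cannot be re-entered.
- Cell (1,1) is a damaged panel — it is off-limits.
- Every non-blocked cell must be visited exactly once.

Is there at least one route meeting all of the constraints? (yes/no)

no

Colour the cells like a checkerboard: each orthogonal step flips colour, so a Hamiltonian route alternates colours. Here there are 7 cells of one colour and 8 of the other, with start on the opposite colour to the goal — the counts and endpoints can't be arranged into an alternating sequence of length 15, so no Hamiltonian route exists.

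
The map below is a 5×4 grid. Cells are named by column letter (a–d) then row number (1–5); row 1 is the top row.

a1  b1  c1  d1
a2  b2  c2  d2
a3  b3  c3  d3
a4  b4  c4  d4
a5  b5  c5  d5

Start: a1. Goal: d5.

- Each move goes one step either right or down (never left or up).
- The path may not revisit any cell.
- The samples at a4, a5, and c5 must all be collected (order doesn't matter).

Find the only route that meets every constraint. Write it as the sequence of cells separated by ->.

a1 -> a2 -> a3 -> a4 -> a5 -> b5 -> c5 -> d5

Moves only go right or down, so the column and row indices never decrease.
Route from a1: down 4 to a5, right 3 to d5 — 7 moves in all.
Check: all required cells visited.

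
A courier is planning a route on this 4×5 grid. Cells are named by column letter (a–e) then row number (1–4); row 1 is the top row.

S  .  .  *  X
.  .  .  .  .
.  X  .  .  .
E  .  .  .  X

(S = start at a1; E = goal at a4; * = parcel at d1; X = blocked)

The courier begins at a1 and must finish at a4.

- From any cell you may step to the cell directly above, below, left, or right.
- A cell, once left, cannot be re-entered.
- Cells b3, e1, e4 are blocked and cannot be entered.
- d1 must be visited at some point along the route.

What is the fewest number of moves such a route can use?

Any route passes through d1 somewhere between a1 and a4. Summing Manhattan distances along the two legs (a1 → d1 → a4) gives a lower bound of 3 + 6 = 9 moves.
A route of 9 moves achieves this: a1 → b1 → c1 → d1 → d2 → d3 → d4 → c4 → b4 → a4.
Since 9 matches the lower bound, it is optimal.

9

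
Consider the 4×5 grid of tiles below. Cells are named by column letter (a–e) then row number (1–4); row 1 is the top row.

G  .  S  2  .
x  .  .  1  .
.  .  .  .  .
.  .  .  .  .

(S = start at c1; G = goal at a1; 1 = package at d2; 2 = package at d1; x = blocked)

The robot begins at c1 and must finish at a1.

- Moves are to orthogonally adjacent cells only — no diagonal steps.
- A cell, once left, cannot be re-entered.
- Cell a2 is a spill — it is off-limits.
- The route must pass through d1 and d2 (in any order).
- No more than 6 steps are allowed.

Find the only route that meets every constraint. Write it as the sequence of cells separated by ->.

The budget equals the shortest possible length, so every move has to be on a shortest route through the required cells.
Route from c1: right to d1, down to d2, 2× left (reaching b2), up to b1, left to a1 — 6 moves in all.
Check: all required cells visited; 6 ≤ 6 moves.

c1 -> d1 -> d2 -> c2 -> b2 -> b1 -> a1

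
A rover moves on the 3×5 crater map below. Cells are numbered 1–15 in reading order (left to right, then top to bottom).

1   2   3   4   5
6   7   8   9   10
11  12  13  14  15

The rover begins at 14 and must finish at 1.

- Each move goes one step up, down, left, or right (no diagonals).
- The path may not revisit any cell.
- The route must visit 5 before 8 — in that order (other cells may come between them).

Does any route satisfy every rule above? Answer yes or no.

One route that works: 14 → 9 → 10 → 5 → 4 → 3 → 8 → 7 → 2 → 1.

yes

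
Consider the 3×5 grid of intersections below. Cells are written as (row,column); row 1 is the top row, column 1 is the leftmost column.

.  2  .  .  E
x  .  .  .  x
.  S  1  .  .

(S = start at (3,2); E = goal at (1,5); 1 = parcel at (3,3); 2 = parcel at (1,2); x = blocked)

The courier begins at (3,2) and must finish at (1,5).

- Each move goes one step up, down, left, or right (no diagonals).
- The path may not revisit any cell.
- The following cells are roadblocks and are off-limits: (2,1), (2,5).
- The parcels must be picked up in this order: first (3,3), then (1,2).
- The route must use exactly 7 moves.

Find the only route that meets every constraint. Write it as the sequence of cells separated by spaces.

(3,2) (3,3) (2,3) (2,2) (1,2) (1,3) (1,4) (1,5)

The waypoints must appear in the order (3,3), (1,2), with no cell reused.
Route from (3,2): right to (3,3), up to (2,3), left to (2,2), up to (1,2), 3× right (reaching (1,5)) — 7 moves in all.
Check: order respected (1 at step 1, 2 at step 4); 7 moves as required.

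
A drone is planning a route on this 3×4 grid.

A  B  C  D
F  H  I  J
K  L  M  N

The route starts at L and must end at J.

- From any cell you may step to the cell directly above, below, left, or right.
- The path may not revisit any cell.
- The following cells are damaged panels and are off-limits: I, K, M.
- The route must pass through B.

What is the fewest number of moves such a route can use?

Any route passes through B somewhere between L and J. Summing Manhattan distances along the two legs (L → B → J) gives a lower bound of 2 + 3 = 5 moves.
A route of 5 moves achieves this: L → H → B → C → D → J.
Since 5 matches the lower bound, it is optimal.

5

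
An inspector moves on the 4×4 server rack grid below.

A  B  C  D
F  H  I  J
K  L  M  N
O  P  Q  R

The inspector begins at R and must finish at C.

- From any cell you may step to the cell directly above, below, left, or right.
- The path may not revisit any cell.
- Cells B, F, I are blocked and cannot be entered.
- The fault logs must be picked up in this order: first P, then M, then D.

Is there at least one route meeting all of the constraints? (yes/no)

yes

One route that works: R → Q → P → L → M → N → J → D → C.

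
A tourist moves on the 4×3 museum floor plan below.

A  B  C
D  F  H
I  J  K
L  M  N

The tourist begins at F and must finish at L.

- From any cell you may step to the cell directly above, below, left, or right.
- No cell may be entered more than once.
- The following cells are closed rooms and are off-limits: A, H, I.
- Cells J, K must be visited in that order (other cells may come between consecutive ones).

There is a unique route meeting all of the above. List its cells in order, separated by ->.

The waypoints must appear in the order J, K, with no cell reused.
Route from F: down to J, right to K, down to N, 2× left (reaching L) — 5 moves in all.
Check: order respected (J at step 1, K at step 2).

F -> J -> K -> N -> M -> L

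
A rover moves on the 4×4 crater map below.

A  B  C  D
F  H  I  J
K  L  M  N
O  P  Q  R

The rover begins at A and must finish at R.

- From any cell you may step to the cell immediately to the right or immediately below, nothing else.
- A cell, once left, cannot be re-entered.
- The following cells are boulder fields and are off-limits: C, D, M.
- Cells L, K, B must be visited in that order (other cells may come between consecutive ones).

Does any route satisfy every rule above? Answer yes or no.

no

K lies to the left of L, so going from L to K would need a leftward move — but moves only go right/down, so L cannot be visited before K.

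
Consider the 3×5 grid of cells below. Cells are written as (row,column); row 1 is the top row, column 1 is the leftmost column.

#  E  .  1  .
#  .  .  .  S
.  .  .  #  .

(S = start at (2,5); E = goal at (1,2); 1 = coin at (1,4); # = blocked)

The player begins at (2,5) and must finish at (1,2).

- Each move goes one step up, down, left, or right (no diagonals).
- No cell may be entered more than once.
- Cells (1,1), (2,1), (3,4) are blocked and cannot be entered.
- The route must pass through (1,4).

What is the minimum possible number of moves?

Any route passes through (1,4) somewhere between (2,5) and (1,2). Summing Manhattan distances along the two legs ((2,5) → (1,4) → (1,2)) gives a lower bound of 2 + 2 = 4 moves.
A route of 4 moves achieves this: (2,5) → (1,5) → (1,4) → (1,3) → (1,2).
Since 4 matches the lower bound, it is optimal.

4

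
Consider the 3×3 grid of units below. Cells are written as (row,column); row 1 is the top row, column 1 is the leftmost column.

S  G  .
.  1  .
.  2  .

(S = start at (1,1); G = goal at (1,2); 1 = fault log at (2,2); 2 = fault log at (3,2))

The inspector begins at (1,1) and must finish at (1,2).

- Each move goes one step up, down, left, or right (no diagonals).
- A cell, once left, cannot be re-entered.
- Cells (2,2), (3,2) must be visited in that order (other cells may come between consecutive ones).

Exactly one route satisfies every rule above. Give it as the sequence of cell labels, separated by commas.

The waypoints must appear in the order (2,2), (3,2), with no cell reused.
Route from (1,1): down to (2,1), right to (2,2), down to (3,2), right to (3,3), 2× up (reaching (1,3)), left to (1,2) — 7 moves in all.
Check: order respected (1 at step 2, 2 at step 3).

(1,1), (2,1), (2,2), (3,2), (3,3), (2,3), (1,3), (1,2)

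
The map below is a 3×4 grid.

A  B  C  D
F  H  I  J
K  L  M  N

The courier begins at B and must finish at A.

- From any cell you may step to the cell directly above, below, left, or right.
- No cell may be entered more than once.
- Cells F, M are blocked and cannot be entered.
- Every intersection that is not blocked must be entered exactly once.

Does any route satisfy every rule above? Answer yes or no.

Cell K has only one open neighbour but is neither the start nor the goal, so a Hamiltonian route would have to both enter and leave it through the same neighbour — impossible without revisiting.

no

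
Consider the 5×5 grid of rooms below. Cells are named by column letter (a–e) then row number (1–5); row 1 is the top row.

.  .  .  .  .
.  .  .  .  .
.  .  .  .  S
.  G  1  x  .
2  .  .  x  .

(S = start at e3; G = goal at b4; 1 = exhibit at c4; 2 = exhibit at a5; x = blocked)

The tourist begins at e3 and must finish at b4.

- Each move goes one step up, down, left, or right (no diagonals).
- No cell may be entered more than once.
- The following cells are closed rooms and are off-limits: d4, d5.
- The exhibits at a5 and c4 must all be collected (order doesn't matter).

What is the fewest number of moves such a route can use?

8

Any route passes through a5 and c4 in some order between e3 and b4. Summing Manhattan distances along each leg and taking the cheapest ordering (e3 → c4 → a5 → b4) gives a lower bound of 3 + 3 + 2 = 8 moves.
A route of 8 moves achieves this: e3 → d3 → c3 → c4 → c5 → b5 → a5 → a4 → b4.
Since 8 matches the lower bound, it is optimal.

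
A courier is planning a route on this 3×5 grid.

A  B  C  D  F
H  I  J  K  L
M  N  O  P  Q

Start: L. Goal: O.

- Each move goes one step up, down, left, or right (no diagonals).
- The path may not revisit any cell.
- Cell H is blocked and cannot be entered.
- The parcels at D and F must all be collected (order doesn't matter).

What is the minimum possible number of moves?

5

Any route passes through D and F in some order between L and O. Summing Manhattan distances along each leg and taking the cheapest ordering (L → F → D → O) gives a lower bound of 1 + 1 + 3 = 5 moves.
A route of 5 moves achieves this: L → F → D → K → P → O.
Since 5 matches the lower bound, it is optimal.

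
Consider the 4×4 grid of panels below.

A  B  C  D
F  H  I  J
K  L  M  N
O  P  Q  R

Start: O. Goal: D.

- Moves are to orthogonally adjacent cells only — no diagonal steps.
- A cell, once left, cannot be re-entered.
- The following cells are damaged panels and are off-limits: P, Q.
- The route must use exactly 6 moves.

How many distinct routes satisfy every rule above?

10

Need simple routes of exactly 6 moves from O to D (Manhattan distance 6, so 0 moves are spent on a detour and 0 undoing it).
Branch systematically from the start, pruning whenever the remaining move budget drops below the Manhattan distance to D or differs from it in parity. Every completion starts via K: 10.
That gives 10 routes.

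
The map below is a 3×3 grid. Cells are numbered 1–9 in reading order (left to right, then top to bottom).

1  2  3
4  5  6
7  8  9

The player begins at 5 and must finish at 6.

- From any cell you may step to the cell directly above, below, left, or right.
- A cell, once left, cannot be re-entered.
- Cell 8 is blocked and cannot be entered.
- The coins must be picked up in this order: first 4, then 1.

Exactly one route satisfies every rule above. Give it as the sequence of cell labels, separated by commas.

The waypoints must appear in the order 4, 1, with no cell reused.
Route from 5: left to 4, up to 1, 2× right (reaching 3), down to 6 — 5 moves in all.
Check: order respected (4 at step 1, 1 at step 2).

5, 4, 1, 2, 3, 6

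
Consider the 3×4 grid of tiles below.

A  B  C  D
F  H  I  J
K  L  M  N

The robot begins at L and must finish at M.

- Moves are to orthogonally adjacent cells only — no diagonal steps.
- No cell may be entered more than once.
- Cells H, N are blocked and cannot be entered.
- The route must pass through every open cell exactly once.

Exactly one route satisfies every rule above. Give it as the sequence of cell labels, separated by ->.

L -> K -> F -> A -> B -> C -> D -> J -> I -> M

Need to visit all 10 open cells exactly once, starting at L and ending at M.
Cell K has only two open neighbours (F and L), so the path must pass straight through it: one of those is the cell it's entered from and the other is where it exits.
Route from L: left to K, 2× up (reaching A), 3× right (reaching D), down to J, left to I, down to M — 9 moves in all.
Check: all 10 open cells covered.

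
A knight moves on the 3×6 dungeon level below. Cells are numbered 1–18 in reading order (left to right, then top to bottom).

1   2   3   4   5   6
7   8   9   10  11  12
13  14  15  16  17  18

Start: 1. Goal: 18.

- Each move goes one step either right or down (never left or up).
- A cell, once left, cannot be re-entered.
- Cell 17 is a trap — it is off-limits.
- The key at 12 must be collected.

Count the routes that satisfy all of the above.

6

A right/down-only route from 1 to 18 makes exactly 2 down-moves and 5 right-moves in some order.
With no other constraints that would be C(7,2) = 21 routes.
Split at 12 and multiply the segment counts (each segment already excludes blocked cells): 1→12: 6; 12→18: 1; product = 6.
That gives 6 routes.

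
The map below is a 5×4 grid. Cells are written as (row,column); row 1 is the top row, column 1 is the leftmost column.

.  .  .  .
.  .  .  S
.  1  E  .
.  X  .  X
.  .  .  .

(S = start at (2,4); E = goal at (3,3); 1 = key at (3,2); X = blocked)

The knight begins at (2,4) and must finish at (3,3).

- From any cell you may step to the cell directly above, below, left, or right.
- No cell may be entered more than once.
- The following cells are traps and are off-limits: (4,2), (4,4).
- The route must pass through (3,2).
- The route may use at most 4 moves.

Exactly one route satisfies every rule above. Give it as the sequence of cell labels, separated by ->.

Any route must reach (3,2) and still end at (3,3) within 4 moves, so the order of the required stops is forced.
Route from (2,4): left 2 to (2,2), down 1 to (3,2), right 1 to (3,3) — 4 moves in all.
Check: all required cells visited; 4 ≤ 4 moves.

(2,4) -> (2,3) -> (2,2) -> (3,2) -> (3,3)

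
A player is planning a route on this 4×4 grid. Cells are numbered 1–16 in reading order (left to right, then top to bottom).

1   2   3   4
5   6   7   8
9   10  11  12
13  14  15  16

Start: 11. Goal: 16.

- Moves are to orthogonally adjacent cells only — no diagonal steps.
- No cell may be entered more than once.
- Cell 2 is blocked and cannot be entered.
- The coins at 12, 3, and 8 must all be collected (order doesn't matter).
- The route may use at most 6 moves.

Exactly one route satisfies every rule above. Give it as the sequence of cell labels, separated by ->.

11 -> 7 -> 3 -> 4 -> 8 -> 12 -> 16

The 6-move cap with required stops at 12, 3, 8 leaves no slack for detours.
Route from 11: up 2 to 3, right 1 to 4, down 3 to 16 — 6 moves in all.
Check: all required cells visited; 6 ≤ 6 moves.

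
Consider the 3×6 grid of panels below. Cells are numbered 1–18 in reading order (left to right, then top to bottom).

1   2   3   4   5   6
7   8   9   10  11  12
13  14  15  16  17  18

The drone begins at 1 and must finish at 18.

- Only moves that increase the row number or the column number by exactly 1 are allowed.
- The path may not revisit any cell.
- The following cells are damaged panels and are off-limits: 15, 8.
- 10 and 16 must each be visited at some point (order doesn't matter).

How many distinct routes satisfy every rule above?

A right/down-only route from 1 to 18 makes exactly 2 down-moves and 5 right-moves in some order.
With no other constraints that would be C(7,2) = 21 routes.
A monotone route can only reach the required cells in the order 10, 16, so split there and multiply the segment counts (each segment already excludes blocked cells): 1→10: 2; 10→16: 1; 16→18: 1; product = 2.
That gives 2 routes.

2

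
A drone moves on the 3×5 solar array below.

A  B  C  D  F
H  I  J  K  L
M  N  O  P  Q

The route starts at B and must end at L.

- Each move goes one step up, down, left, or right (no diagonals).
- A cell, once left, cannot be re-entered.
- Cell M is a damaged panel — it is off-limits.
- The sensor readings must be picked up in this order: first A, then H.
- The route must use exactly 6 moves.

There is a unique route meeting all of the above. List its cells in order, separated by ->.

The waypoints must appear in the order A, H, with no cell reused.
Route from B: left to A, down to H, 4× right (reaching L) — 6 moves in all.
Check: order respected (A at step 1, H at step 2); 6 moves as required.

B -> A -> H -> I -> J -> K -> L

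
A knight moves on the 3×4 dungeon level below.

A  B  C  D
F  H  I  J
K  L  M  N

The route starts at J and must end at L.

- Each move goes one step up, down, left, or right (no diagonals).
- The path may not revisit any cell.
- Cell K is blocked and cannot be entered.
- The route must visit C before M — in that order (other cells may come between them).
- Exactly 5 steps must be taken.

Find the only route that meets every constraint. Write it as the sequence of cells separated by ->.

The waypoints must appear in the order C, M, with no cell reused.
Route from J: up 1 to D, left 1 to C, down 2 to M, left 1 to L — 5 moves in all.
Check: order respected (C at step 2, M at step 4); 5 moves as required.

J -> D -> C -> I -> M -> L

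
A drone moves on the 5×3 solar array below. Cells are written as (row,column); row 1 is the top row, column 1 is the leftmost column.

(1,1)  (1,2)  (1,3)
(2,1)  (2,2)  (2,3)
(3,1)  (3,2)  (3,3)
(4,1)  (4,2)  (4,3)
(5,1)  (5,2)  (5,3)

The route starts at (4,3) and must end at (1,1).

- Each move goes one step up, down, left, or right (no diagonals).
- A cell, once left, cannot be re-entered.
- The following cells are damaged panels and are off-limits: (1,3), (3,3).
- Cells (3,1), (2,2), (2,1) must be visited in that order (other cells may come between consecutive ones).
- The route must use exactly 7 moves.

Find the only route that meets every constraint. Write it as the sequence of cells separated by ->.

(4,3) -> (4,2) -> (4,1) -> (3,1) -> (3,2) -> (2,2) -> (2,1) -> (1,1)

The waypoints must appear in the order (3,1), (2,2), (2,1), with no cell reused.
Route from (4,3): 2× left (reaching (4,1)), up to (3,1), right to (3,2), up to (2,2), left to (2,1), up to (1,1) — 7 moves in all.
Check: order respected ((3,1) at step 3, (2,2) at step 5, (2,1) at step 6); 7 moves as required.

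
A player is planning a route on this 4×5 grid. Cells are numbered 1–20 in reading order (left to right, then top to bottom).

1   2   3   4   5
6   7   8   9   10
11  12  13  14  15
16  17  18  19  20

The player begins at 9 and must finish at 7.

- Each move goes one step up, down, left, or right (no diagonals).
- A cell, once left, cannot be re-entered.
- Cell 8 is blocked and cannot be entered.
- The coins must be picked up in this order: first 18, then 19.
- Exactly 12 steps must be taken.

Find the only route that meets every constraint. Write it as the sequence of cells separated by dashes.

9 - 14 - 13 - 18 - 19 - 20 - 15 - 10 - 5 - 4 - 3 - 2 - 7

The waypoints must appear in the order 18, 19, with no cell reused.
Route from 9: down to 14, left to 13, down to 18, 2× right (reaching 20), 3× up (reaching 5), 3× left (reaching 2), down to 7 — 12 moves in all.
Check: order respected (18 at step 3, 19 at step 4); 12 moves as required.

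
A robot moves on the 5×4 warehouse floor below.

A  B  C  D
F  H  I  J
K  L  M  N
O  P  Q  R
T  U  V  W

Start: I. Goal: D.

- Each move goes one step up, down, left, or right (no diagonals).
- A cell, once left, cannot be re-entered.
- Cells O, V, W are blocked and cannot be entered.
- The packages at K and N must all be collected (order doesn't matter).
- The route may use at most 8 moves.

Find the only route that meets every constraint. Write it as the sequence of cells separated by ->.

I -> H -> F -> K -> L -> M -> N -> J -> D

The budget equals the shortest possible length, so every move has to be on a shortest route through the required cells.
Route from I: left 2 to F, down 1 to K, right 3 to N, up 2 to D — 8 moves in all.
Check: all required cells visited; 8 ≤ 8 moves.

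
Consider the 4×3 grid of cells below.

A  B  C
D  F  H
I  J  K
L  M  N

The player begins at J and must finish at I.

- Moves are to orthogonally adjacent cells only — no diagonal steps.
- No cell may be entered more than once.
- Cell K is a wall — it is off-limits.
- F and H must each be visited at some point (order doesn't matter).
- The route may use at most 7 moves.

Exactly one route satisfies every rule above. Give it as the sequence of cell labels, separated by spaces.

The budget equals the shortest possible length, so every move has to be on a shortest route through the required cells.
Route from J: up 1 to F, right 1 to H, up 1 to C, left 2 to A, down 2 to I — 7 moves in all.
Check: all required cells visited; 7 ≤ 7 moves.

J F H C B A D I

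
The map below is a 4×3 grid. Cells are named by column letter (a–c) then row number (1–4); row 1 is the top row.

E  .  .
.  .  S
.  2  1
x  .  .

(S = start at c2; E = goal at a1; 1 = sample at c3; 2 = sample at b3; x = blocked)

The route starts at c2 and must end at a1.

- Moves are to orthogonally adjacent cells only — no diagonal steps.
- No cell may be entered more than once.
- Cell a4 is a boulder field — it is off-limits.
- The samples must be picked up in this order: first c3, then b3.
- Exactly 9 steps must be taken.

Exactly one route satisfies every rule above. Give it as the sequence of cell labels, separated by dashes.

The waypoints must appear in the order c3, b3, with no cell reused.
Route from c2: 2× down (reaching c4), left to b4, up to b3, left to a3, up to a2, right to b2, up to b1, left to a1 — 9 moves in all.
Check: order respected (1 at step 1, 2 at step 4); 9 moves as required.

c2 - c3 - c4 - b4 - b3 - a3 - a2 - b2 - b1 - a1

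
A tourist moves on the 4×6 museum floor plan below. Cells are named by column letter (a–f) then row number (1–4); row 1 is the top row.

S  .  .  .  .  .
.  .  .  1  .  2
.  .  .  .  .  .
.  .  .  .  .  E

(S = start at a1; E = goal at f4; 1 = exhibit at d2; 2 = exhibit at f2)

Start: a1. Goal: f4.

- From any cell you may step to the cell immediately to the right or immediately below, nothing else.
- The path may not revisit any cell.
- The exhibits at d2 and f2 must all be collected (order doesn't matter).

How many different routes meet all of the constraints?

A right/down-only route from a1 to f4 makes exactly 3 down-moves and 5 right-moves in some order.
With no other constraints that would be C(8,3) = 56 routes.
A monotone route can only reach the required cells in the order d2, f2, so split there and multiply the segment counts: a1→d2: 4; d2→f2: 1; f2→f4: 1; product = 4.
That gives 4 routes.

4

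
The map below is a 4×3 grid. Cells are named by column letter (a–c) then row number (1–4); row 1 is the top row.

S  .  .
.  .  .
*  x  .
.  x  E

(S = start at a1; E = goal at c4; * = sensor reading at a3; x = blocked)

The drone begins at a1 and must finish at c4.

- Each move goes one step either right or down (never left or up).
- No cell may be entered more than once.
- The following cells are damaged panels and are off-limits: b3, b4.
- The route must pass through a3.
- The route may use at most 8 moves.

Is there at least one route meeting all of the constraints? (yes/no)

Every right/down route from a3 to c4 runs into a blocked cell, so that leg cannot be completed.

no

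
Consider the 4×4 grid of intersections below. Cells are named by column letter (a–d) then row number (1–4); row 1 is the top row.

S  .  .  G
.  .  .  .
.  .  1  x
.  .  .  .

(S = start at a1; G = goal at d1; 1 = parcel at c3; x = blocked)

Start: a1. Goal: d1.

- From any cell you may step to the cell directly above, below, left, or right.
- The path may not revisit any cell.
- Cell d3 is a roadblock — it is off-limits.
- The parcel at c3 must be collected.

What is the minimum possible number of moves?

Any route passes through c3 somewhere between a1 and d1. Summing Manhattan distances along the two legs (a1 → c3 → d1) gives a lower bound of 4 + 3 = 7 moves.
A route of 7 moves achieves this: a1 → a2 → a3 → b3 → c3 → c2 → c1 → d1.
Since 7 matches the lower bound, it is optimal.

7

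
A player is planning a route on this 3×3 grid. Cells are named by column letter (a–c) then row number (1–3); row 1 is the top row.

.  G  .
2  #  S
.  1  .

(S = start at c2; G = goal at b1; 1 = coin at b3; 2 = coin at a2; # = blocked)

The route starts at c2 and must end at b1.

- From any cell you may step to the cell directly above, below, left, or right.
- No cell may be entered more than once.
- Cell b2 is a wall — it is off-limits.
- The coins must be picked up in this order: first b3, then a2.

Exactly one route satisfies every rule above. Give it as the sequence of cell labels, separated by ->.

c2 -> c3 -> b3 -> a3 -> a2 -> a1 -> b1

The waypoints must appear in the order b3, a2, with no cell reused.
Route from c2: down 1 to c3, left 2 to a3, up 2 to a1, right 1 to b1 — 6 moves in all.
Check: order respected (1 at step 2, 2 at step 4).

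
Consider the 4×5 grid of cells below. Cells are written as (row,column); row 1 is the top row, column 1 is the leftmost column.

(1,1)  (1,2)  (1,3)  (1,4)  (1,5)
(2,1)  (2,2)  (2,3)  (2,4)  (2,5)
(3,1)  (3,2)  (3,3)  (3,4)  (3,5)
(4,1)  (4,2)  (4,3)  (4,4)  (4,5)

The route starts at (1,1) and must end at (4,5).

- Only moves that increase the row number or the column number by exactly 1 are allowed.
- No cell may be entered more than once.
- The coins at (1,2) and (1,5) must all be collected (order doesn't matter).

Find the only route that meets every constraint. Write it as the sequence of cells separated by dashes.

(1,1) - (1,2) - (1,3) - (1,4) - (1,5) - (2,5) - (3,5) - (4,5)

Moves only go right or down, so the column and row indices never decrease.
Route from (1,1): right 4 to (1,5), down 3 to (4,5) — 7 moves in all.
Check: all required cells visited.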